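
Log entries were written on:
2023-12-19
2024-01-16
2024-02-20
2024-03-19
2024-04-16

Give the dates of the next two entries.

2024-05-21, 2024-06-18

All dates are Tuesdays, 28, 35, 28, 28 days apart.
Specifically, the 3rd Tuesday of each month.
3rd Tuesday of May 2024: 2024-05-21.
June 2024 — 3rd Tuesday is 2024-06-18.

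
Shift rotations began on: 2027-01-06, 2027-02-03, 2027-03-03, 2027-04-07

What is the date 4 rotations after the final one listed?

2027-08-04

These are Wednesdays at 28- or 35-day spacing (28, 28, 35).
The pattern: 1st Wednesday of the month.
May 2027 — 1st Wednesday is 2027-05-05.
1st Wednesday of June 2027: 2027-06-02.
1st Wednesday of July 2027: 2027-07-07.
1st Wednesday of August 2027: 2027-08-04.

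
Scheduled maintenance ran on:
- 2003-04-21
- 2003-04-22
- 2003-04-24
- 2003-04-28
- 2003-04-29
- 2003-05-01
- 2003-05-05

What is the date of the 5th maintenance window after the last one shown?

2003-05-15

The gap pattern 1, 2, 4, 1, 2, 4 repeats every 3 events.
These are the Mondays, Tuesdays and Thursdays of each week.
The following Tuesday is 2003-05-06.
The following Thursday is 2003-05-08.
The following Monday is 2003-05-12.
The following Tuesday is 2003-05-13.
Next Thursday: 2003-05-15.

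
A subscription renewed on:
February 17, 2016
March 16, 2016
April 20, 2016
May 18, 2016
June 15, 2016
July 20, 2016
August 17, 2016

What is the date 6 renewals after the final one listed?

All dates are Wednesdays, 28, 35, 28, 28, 35, 28 days apart.
Specifically, the 3rd Wednesday of each month.
3rd Wednesday of September 2016: September 21, 2016.
3rd Wednesday of October 2016: October 19, 2016.
3rd Wednesday of November 2016: November 16, 2016.
3rd Wednesday of December 2016: December 21, 2016.
January 2017 — 3rd Wednesday is January 18, 2017.
February 2017 — 3rd Wednesday is February 15, 2017.

February 15, 2017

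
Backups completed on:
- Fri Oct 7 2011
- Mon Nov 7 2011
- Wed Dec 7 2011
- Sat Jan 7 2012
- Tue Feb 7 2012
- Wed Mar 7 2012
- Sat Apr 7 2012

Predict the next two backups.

Gaps: 31, 30, 31, 31, 29, 31 days — not constant. Every event is on the 7th of the month.
Pattern: the 7th of each month.
May 2012: Mon May 7 2012.
Next: June 2012 → Thu Jun 7 2012.

Mon May 7 2012, Thu Jun 7 2012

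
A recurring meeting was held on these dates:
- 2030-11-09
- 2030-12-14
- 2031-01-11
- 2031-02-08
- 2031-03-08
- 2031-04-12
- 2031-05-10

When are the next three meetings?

Gaps: 35, 28, 28, 28, 35, 28 days — a mix of 28 and 35. Every date is a Saturday.
Each is the 2nd Saturday of its month.
2nd Saturday of June 2031: 2031-06-14.
July 2031 — 2nd Saturday is 2031-07-12.
August 2031 — 2nd Saturday is 2031-08-09.

2031-06-14, 2031-07-12, 2031-08-09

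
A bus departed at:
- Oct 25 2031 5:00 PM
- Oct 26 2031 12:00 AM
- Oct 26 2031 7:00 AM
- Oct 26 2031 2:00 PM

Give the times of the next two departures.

The interval is a steady 7 hours (7, 7, 7).
Oct 26 2031 2:00 PM + 7 h = Oct 26 2031 9:00 PM.
Oct 26 2031 9:00 PM + 7 h = Oct 27 2031 4:00 AM.

Oct 26 2031 9:00 PM, Oct 27 2031 4:00 AM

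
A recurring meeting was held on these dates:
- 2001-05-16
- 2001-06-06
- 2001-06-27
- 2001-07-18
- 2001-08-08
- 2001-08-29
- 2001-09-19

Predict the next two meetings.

The spacing is 21, 21, 21, 21, 21, 21 days — always 21 days.
2001-09-19 + 21 days = 2001-10-10.
2001-10-10 + 21 days = 2001-10-31.

2001-10-10, 2001-10-31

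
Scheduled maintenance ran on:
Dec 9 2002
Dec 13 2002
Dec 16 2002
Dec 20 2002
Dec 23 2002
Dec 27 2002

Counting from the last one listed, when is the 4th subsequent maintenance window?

Gaps: 4, 3, 4, 3, 4 days — not constant, but cyclic with period 2.
The events fall on every Monday and Friday.
Next Monday: Dec 30 2002.
Next Friday: Jan 3 2003.
Next Monday: Jan 6 2003.
Next Friday: Jan 10 2003.

Jan 10 2003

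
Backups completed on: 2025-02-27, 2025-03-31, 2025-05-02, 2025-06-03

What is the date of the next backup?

2025-07-05

The spacing is 32, 32, 32 days — always 32 days.
2025-06-03 + 32 days = 2025-07-05.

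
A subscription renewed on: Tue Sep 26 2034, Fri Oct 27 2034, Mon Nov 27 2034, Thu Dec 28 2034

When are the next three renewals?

Sun Jan 28 2035, Wed Feb 28 2035, Sat Mar 31 2035

The spacing is 31, 31, 31 days — always 31 days.
Thu Dec 28 2034 + 31 days = Sun Jan 28 2035.
Sun Jan 28 2035 + 31 days = Wed Feb 28 2035.
Wed Feb 28 2035 + 31 days = Sat Mar 31 2035.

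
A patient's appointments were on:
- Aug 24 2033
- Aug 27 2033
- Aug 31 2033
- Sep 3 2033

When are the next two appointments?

Sep 7 2033, Sep 10 2033

The gap pattern 3, 4, 3 repeats every 2 events.
These are the Wednesdays and Saturdays of each week.
The following Wednesday is Sep 7 2033.
The following Saturday is Sep 10 2033.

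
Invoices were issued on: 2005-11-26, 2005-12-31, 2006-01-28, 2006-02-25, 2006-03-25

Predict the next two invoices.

2006-04-29, 2006-05-27

All Saturdays; the gaps (35, 28, 28, 28) vary with month length.
This is the last Saturday of each month.
Last Saturday of April 2006: 2006-04-29.
May 2006 ends with Saturday 2006-05-27.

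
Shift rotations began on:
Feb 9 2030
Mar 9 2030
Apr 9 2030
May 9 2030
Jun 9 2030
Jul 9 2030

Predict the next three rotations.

Gaps: 28, 31, 30, 31, 30 days — not constant. Every event is on the 9th of the month.
Pattern: the 9th of each month.
Next: August 2030 → Aug 9 2030.
September 2030: Sep 9 2030.
October 2030: Oct 9 2030.

Aug 9 2030, Sep 9 2030, Oct 9 2030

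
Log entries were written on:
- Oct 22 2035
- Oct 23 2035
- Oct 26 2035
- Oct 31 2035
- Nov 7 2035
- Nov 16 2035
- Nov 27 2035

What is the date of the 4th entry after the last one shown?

Jan 30 2036

The spacing grows by 2 each time: 1, 3, 5, 7, 9, 11 days.
Next gap: 13 days. Nov 27 2035 + 13 days = Dec 10 2035.
Next gap: 15 days. Dec 10 2035 + 15 days = Dec 25 2035.
Next gap: 17 days. Dec 25 2035 + 17 days = Jan 11 2036.
Next gap: 19 days. Jan 11 2036 + 19 days = Jan 30 2036.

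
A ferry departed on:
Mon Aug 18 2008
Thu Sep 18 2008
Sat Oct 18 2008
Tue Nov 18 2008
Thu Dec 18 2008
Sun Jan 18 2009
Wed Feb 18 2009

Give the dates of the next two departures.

Each date is the 18th; the gaps (31, 30, 31, 30, 31, 31) track the month lengths.
The rule is the 18th of each month.
Next: March 2009 → Wed Mar 18 2009.
Next: April 2009 → Sat Apr 18 2009.

Wed Mar 18 2009, Sat Apr 18 2009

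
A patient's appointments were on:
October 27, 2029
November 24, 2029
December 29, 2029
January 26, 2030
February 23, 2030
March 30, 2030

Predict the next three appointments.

April 27, 2030; May 25, 2030; June 29, 2030

These are Saturdays with 28, 35, 28, 28, 35-day gaps.
Each is the final Saturday of its month — December 29, 2029 is past the 28th, so '4th Saturday' doesn't fit.
Last Saturday of April 2030: April 27, 2030.
May 2030 ends with Saturday May 25, 2030.
June 2030 ends with Saturday June 29, 2030.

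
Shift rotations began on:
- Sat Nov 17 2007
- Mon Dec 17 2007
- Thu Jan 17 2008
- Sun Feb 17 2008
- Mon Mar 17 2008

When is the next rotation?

Gaps: 30, 31, 31, 29 days — not constant. Every event is on the 17th of the month.
Pattern: the 17th of each month.
April 2008: Thu Apr 17 2008.

Thu Apr 17 2008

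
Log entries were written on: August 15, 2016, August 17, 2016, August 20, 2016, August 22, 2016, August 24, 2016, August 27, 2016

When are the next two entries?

August 29, 2016; August 31, 2016

Every event lands on a Monday or Wednesday or Saturday (gaps cycle 2, 3, 2, 2, 3).
So the schedule is: every Monday, Wednesday and Saturday.
The following Monday is August 29, 2016.
Next Wednesday: August 31, 2016.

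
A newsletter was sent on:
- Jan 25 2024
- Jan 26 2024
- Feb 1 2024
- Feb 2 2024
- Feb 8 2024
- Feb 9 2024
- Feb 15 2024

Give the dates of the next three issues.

Gaps: 1, 6, 1, 6, 1, 6 days — not constant, but cyclic with period 2.
The events fall on every Thursday and Friday.
Next Friday: Feb 16 2024.
Next Thursday: Feb 22 2024.
Next Friday: Feb 23 2024.

Feb 16 2024, Feb 22 2024, Feb 23 2024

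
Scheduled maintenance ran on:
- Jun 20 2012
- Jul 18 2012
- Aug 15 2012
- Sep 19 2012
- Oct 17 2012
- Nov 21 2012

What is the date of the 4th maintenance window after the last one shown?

All dates are Wednesdays, 28, 28, 35, 28, 35 days apart.
Specifically, the 3rd Wednesday of each month.
December 2012 — 3rd Wednesday is Dec 19 2012.
3rd Wednesday of January 2013: Jan 16 2013.
3rd Wednesday of February 2013: Feb 20 2013.
March 2013 — 3rd Wednesday is Mar 20 2013.

Mar 20 2013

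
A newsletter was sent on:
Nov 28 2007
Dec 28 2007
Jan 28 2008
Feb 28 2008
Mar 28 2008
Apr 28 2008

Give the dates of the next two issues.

May 28 2008, Jun 28 2008

Each date is the 28th; the gaps (30, 31, 31, 29, 31) track the month lengths.
The rule is the 28th of each month.
Next: May 2008 → May 28 2008.
Next: June 2008 → Jun 28 2008.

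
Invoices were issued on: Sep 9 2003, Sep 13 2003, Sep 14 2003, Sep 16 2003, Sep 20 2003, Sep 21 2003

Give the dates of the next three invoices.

Sep 23 2003, Sep 27 2003, Sep 28 2003

The gap pattern 4, 1, 2, 4, 1 repeats every 3 events.
These are the Tuesdays, Saturdays and Sundays of each week.
Next Tuesday: Sep 23 2003.
Next Saturday: Sep 27 2003.
Next Sunday: Sep 28 2003.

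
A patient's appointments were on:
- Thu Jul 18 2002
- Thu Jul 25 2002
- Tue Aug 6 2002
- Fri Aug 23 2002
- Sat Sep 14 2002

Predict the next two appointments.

Fri Oct 11 2002, Tue Nov 12 2002

Intervals are 7, 12, 17, 22 days — an arithmetic progression with common difference 5.
Next gap: 27 days. Sat Sep 14 2002 + 27 days = Fri Oct 11 2002.
Next gap: 32 days. Fri Oct 11 2002 + 32 days = Tue Nov 12 2002.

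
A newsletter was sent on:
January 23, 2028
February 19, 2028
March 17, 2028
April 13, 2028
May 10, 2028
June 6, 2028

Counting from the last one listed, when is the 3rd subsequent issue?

August 26, 2028

Every event comes 27 days after the last (27, 27, 27, 27, 27).
June 6, 2028 + 27 days = July 3, 2028.
July 3, 2028 + 27 days = July 30, 2028.
July 30, 2028 + 27 days = August 26, 2028.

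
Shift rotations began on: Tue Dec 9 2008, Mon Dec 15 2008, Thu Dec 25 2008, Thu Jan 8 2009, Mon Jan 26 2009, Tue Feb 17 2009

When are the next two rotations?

Sun Mar 15 2009, Tue Apr 14 2009

The spacing grows by 4 each time: 6, 10, 14, 18, 22 days.
Next gap: 26 days. Tue Feb 17 2009 + 26 days = Sun Mar 15 2009.
Next gap: 30 days. Sun Mar 15 2009 + 30 days = Tue Apr 14 2009.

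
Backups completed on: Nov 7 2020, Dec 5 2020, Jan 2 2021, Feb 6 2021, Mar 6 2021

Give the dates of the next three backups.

Apr 3 2021, May 1 2021, Jun 5 2021

All dates are Saturdays, 28, 28, 35, 28 days apart.
Specifically, the 1st Saturday of each month.
1st Saturday of April 2021: Apr 3 2021.
1st Saturday of May 2021: May 1 2021.
1st Saturday of June 2021: Jun 5 2021.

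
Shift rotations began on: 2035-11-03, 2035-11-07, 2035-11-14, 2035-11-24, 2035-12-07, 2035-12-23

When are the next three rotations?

Gaps: 4, 7, 10, 13, 16 days — each gap is 3 larger than the previous one.
Next gap: 19 days. 2035-12-23 + 19 days = 2036-01-11.
Next gap: 22 days. 2036-01-11 + 22 days = 2036-02-02.
Next gap: 25 days. 2036-02-02 + 25 days = 2036-02-27.

2036-01-11, 2036-02-02, 2036-02-27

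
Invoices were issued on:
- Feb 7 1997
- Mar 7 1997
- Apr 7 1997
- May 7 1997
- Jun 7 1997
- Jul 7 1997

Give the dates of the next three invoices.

The day-of-month is always 7 (28, 31, 30, 31, 30 days between events).
So this recurs on the 7th of each month.
August 1997: Aug 7 1997.
September 1997: Sep 7 1997.
October 1997: Oct 7 1997.

Aug 7 1997, Sep 7 1997, Oct 7 1997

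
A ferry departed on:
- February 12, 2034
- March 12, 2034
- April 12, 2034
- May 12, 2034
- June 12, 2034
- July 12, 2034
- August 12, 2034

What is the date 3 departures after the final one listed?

November 12, 2034

Each date is the 12th; the gaps (28, 31, 30, 31, 30, 31) track the month lengths.
The rule is the 12th of each month.
September 2034: September 12, 2034.
October 2034: October 12, 2034.
Next: November 2034 → November 12, 2034.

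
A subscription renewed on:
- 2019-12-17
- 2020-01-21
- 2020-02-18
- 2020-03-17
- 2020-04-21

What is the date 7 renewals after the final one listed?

2020-11-17

These are Tuesdays at 28- or 35-day spacing (35, 28, 28, 35).
The pattern: 3rd Tuesday of the month.
May 2020 — 3rd Tuesday is 2020-05-19.
June 2020 — 3rd Tuesday is 2020-06-16.
3rd Tuesday of July 2020: 2020-07-21.
August 2020 — 3rd Tuesday is 2020-08-18.
September 2020 — 3rd Tuesday is 2020-09-15.
October 2020 — 3rd Tuesday is 2020-10-20.
November 2020 — 3rd Tuesday is 2020-11-17.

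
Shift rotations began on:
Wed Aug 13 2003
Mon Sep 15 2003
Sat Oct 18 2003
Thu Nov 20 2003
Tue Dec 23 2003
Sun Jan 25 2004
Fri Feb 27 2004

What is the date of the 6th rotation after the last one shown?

Sun Sep 12 2004

The spacing is 33, 33, 33, 33, 33, 33 days — always 33 days.
Fri Feb 27 2004 + 33 days = Wed Mar 31 2004.
Wed Mar 31 2004 + 33 days = Mon May 3 2004.
Mon May 3 2004 + 33 days = Sat Jun 5 2004.
Sat Jun 5 2004 + 33 days = Thu Jul 8 2004.
Thu Jul 8 2004 + 33 days = Tue Aug 10 2004.
Tue Aug 10 2004 + 33 days = Sun Sep 12 2004.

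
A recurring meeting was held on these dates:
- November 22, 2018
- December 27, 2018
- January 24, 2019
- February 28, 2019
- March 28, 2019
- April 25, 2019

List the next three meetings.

May 23, 2019; June 27, 2019; July 25, 2019

All dates are Thursdays, 35, 28, 35, 28, 28 days apart.
Specifically, the 4th Thursday of each month.
May 2019 — 4th Thursday is May 23, 2019.
June 2019 — 4th Thursday is June 27, 2019.
4th Thursday of July 2019: July 25, 2019.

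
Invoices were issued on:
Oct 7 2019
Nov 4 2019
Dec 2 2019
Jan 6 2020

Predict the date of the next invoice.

These are Mondays at 28- or 35-day spacing (28, 28, 35).
The pattern: 1st Monday of the month.
1st Monday of February 2020: Feb 3 2020.

Feb 3 2020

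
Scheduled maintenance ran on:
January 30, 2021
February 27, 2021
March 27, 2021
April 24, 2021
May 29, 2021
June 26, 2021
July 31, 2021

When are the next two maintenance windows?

August 28, 2021; September 25, 2021

These are Saturdays with 28, 28, 28, 35, 28, 35-day gaps.
Each is the final Saturday of its month — January 30, 2021 is past the 28th, so '4th Saturday' doesn't fit.
August 2021 ends with Saturday August 28, 2021.
Last Saturday of September 2021: September 25, 2021.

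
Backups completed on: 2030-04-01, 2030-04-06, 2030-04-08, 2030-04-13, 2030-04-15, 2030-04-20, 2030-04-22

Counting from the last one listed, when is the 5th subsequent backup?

Every event lands on a Monday or Saturday (gaps cycle 5, 2, 5, 2, 5, 2).
So the schedule is: every Monday and Saturday.
The following Saturday is 2030-04-27.
Next Monday: 2030-04-29.
The following Saturday is 2030-05-04.
The following Monday is 2030-05-06.
Next Saturday: 2030-05-11.

2030-05-11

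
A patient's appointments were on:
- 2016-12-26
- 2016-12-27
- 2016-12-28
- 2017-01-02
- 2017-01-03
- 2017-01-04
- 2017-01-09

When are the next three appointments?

2017-01-10, 2017-01-11, 2017-01-16

The gap pattern 1, 1, 5, 1, 1, 5 repeats every 3 events.
These are the Mondays, Tuesdays and Wednesdays of each week.
Next Tuesday: 2017-01-10.
Next Wednesday: 2017-01-11.
Next Monday: 2017-01-16.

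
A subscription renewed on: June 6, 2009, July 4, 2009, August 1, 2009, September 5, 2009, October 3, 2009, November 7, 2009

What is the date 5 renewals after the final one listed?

All dates are Saturdays, 28, 28, 35, 28, 35 days apart.
Specifically, the 1st Saturday of each month.
1st Saturday of December 2009: December 5, 2009.
1st Saturday of January 2010: January 2, 2010.
1st Saturday of February 2010: February 6, 2010.
1st Saturday of March 2010: March 6, 2010.
1st Saturday of April 2010: April 3, 2010.

April 3, 2010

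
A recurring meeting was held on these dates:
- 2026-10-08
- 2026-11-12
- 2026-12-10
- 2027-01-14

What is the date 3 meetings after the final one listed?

All dates are Thursdays, 35, 28, 35 days apart.
Specifically, the 2nd Thursday of each month.
February 2027 — 2nd Thursday is 2027-02-11.
2nd Thursday of March 2027: 2027-03-11.
April 2027 — 2nd Thursday is 2027-04-08.

2027-04-08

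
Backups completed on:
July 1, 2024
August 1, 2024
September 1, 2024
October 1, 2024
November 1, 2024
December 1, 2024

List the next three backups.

Each date is the 1st; the gaps (31, 31, 30, 31, 30) track the month lengths.
The rule is the 1st of each month.
January 2025: January 1, 2025.
February 2025: February 1, 2025.
March 2025: March 1, 2025.

January 1, 2025; February 1, 2025; March 1, 2025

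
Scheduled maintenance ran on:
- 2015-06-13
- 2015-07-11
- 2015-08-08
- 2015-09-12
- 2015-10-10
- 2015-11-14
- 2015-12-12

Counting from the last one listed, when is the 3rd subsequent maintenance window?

All dates are Saturdays, 28, 28, 35, 28, 35, 28 days apart.
Specifically, the 2nd Saturday of each month.
2nd Saturday of January 2016: 2016-01-09.
2nd Saturday of February 2016: 2016-02-13.
March 2016 — 2nd Saturday is 2016-03-12.

2016-03-12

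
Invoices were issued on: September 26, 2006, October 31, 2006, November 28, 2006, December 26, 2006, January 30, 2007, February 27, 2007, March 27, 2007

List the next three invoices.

April 24, 2007; May 29, 2007; June 26, 2007

Every date is a Tuesday; gaps 35, 28, 28, 35, 28, 28 days.
Each is the last Tuesday of its month (at least one falls on the 29th or later, ruling out '4th Tuesday').
Last Tuesday of April 2007: April 24, 2007.
May 2007 ends with Tuesday May 29, 2007.
Last Tuesday of June 2007: June 26, 2007.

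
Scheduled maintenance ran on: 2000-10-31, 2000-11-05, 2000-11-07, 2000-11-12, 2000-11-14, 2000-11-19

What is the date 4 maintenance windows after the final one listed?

2000-12-03

Gaps: 5, 2, 5, 2, 5 days — not constant, but cyclic with period 2.
The events fall on every Tuesday and Sunday.
Next Tuesday: 2000-11-21.
The following Sunday is 2000-11-26.
The following Tuesday is 2000-11-28.
Next Sunday: 2000-12-03.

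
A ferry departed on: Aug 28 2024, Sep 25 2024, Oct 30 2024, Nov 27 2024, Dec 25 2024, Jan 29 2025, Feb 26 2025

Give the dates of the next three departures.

All Wednesdays; the gaps (28, 35, 28, 28, 35, 28) vary with month length.
This is the last Wednesday of each month.
March 2025 ends with Wednesday Mar 26 2025.
April 2025 ends with Wednesday Apr 30 2025.
May 2025 ends with Wednesday May 28 2025.

Mar 26 2025, Apr 30 2025, May 28 2025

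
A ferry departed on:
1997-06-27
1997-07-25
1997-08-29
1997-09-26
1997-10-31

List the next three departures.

All Fridays; the gaps (28, 35, 28, 35) vary with month length.
This is the last Friday of each month.
November 1997 ends with Friday 1997-11-28.
December 1997 ends with Friday 1997-12-26.
Last Friday of January 1998: 1998-01-30.

1997-11-28, 1997-12-26, 1998-01-30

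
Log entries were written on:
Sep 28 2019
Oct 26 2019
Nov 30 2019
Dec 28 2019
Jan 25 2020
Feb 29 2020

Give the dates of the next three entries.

Mar 28 2020, Apr 25 2020, May 30 2020

Every date is a Saturday; gaps 28, 35, 28, 28, 35 days.
Each is the last Saturday of its month (at least one falls on the 29th or later, ruling out '4th Saturday').
March 2020 ends with Saturday Mar 28 2020.
Last Saturday of April 2020: Apr 25 2020.
Last Saturday of May 2020: May 30 2020.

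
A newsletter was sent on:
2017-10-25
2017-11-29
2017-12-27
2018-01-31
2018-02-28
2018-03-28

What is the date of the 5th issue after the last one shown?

All Wednesdays; the gaps (35, 28, 35, 28, 28) vary with month length.
This is the last Wednesday of each month.
Last Wednesday of April 2018: 2018-04-25.
Last Wednesday of May 2018: 2018-05-30.
Last Wednesday of June 2018: 2018-06-27.
July 2018 ends with Wednesday 2018-07-25.
Last Wednesday of August 2018: 2018-08-29.

2018-08-29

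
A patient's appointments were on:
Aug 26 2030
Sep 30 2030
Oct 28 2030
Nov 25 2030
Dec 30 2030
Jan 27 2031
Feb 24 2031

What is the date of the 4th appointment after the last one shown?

Jun 30 2031

Every date is a Monday; gaps 35, 28, 28, 35, 28, 28 days.
Each is the last Monday of its month (at least one falls on the 29th or later, ruling out '4th Monday').
March 2031 ends with Monday Mar 31 2031.
Last Monday of April 2031: Apr 28 2031.
Last Monday of May 2031: May 26 2031.
June 2031 ends with Monday Jun 30 2031.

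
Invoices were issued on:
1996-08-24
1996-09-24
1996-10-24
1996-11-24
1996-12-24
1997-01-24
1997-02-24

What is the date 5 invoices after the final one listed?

1997-07-24

Gaps: 31, 30, 31, 30, 31, 31 days — not constant. Every event is on the 24th of the month.
Pattern: the 24th of each month.
March 1997: 1997-03-24.
April 1997: 1997-04-24.
Next: May 1997 → 1997-05-24.
Next: June 1997 → 1997-06-24.
Next: July 1997 → 1997-07-24.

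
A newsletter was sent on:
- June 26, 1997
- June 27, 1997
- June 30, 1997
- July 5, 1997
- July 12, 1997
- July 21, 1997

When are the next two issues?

August 1, 1997; August 14, 1997

Intervals are 1, 3, 5, 7, 9 days — an arithmetic progression with common difference 2.
Next gap: 11 days. July 21, 1997 + 11 days = August 1, 1997.
Next gap: 13 days. August 1, 1997 + 13 days = August 14, 1997.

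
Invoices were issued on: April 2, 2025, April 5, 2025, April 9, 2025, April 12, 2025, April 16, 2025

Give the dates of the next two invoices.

April 19, 2025; April 23, 2025

Every event lands on a Wednesday or Saturday (gaps cycle 3, 4, 3, 4).
So the schedule is: every Wednesday and Saturday.
The following Saturday is April 19, 2025.
The following Wednesday is April 23, 2025.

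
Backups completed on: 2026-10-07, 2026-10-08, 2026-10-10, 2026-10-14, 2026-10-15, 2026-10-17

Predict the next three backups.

Gaps: 1, 2, 4, 1, 2 days — not constant, but cyclic with period 3.
The events fall on every Wednesday, Thursday and Saturday.
The following Wednesday is 2026-10-21.
The following Thursday is 2026-10-22.
Next Saturday: 2026-10-24.

2026-10-21, 2026-10-22, 2026-10-24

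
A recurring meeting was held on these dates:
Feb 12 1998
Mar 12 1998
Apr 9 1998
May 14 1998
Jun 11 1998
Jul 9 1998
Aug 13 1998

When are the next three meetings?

All dates are Thursdays, 28, 28, 35, 28, 28, 35 days apart.
Specifically, the 2nd Thursday of each month.
September 1998 — 2nd Thursday is Sep 10 1998.
October 1998 — 2nd Thursday is Oct 8 1998.
2nd Thursday of November 1998: Nov 12 1998.

Sep 10 1998, Oct 8 1998, Nov 12 1998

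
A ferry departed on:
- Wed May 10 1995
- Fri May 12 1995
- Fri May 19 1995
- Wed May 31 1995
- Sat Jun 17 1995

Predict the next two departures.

Sun Jul 9 1995, Sat Aug 5 1995

Gaps: 2, 7, 12, 17 days — each gap is 5 larger than the previous one.
Next gap: 22 days. Sat Jun 17 1995 + 22 days = Sun Jul 9 1995.
Next gap: 27 days. Sun Jul 9 1995 + 27 days = Sat Aug 5 1995.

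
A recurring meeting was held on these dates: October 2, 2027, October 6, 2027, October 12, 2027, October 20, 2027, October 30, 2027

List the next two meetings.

The spacing grows by 2 each time: 4, 6, 8, 10 days.
Next gap: 12 days. October 30, 2027 + 12 days = November 11, 2027.
Next gap: 14 days. November 11, 2027 + 14 days = November 25, 2027.

November 11, 2027; November 25, 2027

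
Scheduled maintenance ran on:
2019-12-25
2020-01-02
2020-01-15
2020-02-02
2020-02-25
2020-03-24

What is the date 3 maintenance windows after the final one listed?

2020-07-16

Intervals are 8, 13, 18, 23, 28 days — an arithmetic progression with common difference 5.
Next gap: 33 days. 2020-03-24 + 33 days = 2020-04-26.
Next gap: 38 days. 2020-04-26 + 38 days = 2020-06-03.
Next gap: 43 days. 2020-06-03 + 43 days = 2020-07-16.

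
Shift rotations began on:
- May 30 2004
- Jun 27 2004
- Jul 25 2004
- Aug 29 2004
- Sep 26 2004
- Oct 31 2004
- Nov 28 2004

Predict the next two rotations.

All Sundays; the gaps (28, 28, 35, 28, 35, 28) vary with month length.
This is the last Sunday of each month.
Last Sunday of December 2004: Dec 26 2004.
January 2005 ends with Sunday Jan 30 2005.

Dec 26 2004, Jan 30 2005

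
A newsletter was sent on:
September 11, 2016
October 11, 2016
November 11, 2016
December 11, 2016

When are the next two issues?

January 11, 2017; February 11, 2017

Gaps: 30, 31, 30 days — not constant. Every event is on the 11th of the month.
Pattern: the 11th of each month.
January 2017: January 11, 2017.
February 2017: February 11, 2017.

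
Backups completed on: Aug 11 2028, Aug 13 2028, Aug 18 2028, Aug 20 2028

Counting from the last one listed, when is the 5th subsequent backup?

Gaps: 2, 5, 2 days — not constant, but cyclic with period 2.
The events fall on every Friday and Sunday.
The following Friday is Aug 25 2028.
Next Sunday: Aug 27 2028.
The following Friday is Sep 1 2028.
Next Sunday: Sep 3 2028.
Next Friday: Sep 8 2028.

Sep 8 2028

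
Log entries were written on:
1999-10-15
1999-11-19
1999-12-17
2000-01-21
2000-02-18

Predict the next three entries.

All dates are Fridays, 35, 28, 35, 28 days apart.
Specifically, the 3rd Friday of each month.
3rd Friday of March 2000: 2000-03-17.
April 2000 — 3rd Friday is 2000-04-21.
May 2000 — 3rd Friday is 2000-05-19.

2000-03-17, 2000-04-21, 2000-05-19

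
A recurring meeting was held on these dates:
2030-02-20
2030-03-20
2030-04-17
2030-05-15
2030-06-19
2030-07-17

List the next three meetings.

All dates are Wednesdays, 28, 28, 28, 35, 28 days apart.
Specifically, the 3rd Wednesday of each month.
3rd Wednesday of August 2030: 2030-08-21.
September 2030 — 3rd Wednesday is 2030-09-18.
October 2030 — 3rd Wednesday is 2030-10-16.

2030-08-21, 2030-09-18, 2030-10-16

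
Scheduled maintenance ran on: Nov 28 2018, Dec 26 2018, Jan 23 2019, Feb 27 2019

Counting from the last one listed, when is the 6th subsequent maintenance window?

All dates are Wednesdays, 28, 28, 35 days apart.
Specifically, the 4th Wednesday of each month.
4th Wednesday of March 2019: Mar 27 2019.
April 2019 — 4th Wednesday is Apr 24 2019.
4th Wednesday of May 2019: May 22 2019.
4th Wednesday of June 2019: Jun 26 2019.
July 2019 — 4th Wednesday is Jul 24 2019.
4th Wednesday of August 2019: Aug 28 2019.

Aug 28 2019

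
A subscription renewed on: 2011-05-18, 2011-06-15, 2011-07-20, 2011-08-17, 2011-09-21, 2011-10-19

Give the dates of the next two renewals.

All dates are Wednesdays, 28, 35, 28, 35, 28 days apart.
Specifically, the 3rd Wednesday of each month.
3rd Wednesday of November 2011: 2011-11-16.
December 2011 — 3rd Wednesday is 2011-12-21.

2011-11-16, 2011-12-21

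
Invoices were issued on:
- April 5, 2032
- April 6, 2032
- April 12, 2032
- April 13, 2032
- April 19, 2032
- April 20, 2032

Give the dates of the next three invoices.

The gap pattern 1, 6, 1, 6, 1 repeats every 2 events.
These are the Mondays and Tuesdays of each week.
Next Monday: April 26, 2032.
Next Tuesday: April 27, 2032.
Next Monday: May 3, 2032.

April 26, 2032; April 27, 2032; May 3, 2032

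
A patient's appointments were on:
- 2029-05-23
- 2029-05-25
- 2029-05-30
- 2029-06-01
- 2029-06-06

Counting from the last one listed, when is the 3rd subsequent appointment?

Gaps: 2, 5, 2, 5 days — not constant, but cyclic with period 2.
The events fall on every Wednesday and Friday.
Next Friday: 2029-06-08.
The following Wednesday is 2029-06-13.
The following Friday is 2029-06-15.

2029-06-15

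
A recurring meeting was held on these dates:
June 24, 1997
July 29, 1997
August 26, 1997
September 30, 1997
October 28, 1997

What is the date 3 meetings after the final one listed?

Every date is a Tuesday; gaps 35, 28, 35, 28 days.
Each is the last Tuesday of its month (at least one falls on the 29th or later, ruling out '4th Tuesday').
November 1997 ends with Tuesday November 25, 1997.
December 1997 ends with Tuesday December 30, 1997.
Last Tuesday of January 1998: January 27, 1998.

January 27, 1998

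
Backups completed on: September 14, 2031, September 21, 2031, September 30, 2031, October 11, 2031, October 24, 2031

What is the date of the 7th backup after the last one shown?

Intervals are 7, 9, 11, 13 days — an arithmetic progression with common difference 2.
Next gap: 15 days. October 24, 2031 + 15 days = November 8, 2031.
Next gap: 17 days. November 8, 2031 + 17 days = November 25, 2031.
Next gap: 19 days. November 25, 2031 + 19 days = December 14, 2031.
Next gap: 21 days. December 14, 2031 + 21 days = January 4, 2032.
Next gap: 23 days. January 4, 2032 + 23 days = January 27, 2032.
Next gap: 25 days. January 27, 2032 + 25 days = February 21, 2032.
Next gap: 27 days. February 21, 2032 + 27 days = March 19, 2032.

March 19, 2032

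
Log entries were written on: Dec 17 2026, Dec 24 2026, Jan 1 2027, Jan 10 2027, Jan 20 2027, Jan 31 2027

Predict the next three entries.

Gaps: 7, 8, 9, 10, 11 days — each gap is 1 larger than the previous one.
Next gap: 12 days. Jan 31 2027 + 12 days = Feb 12 2027.
Next gap: 13 days. Feb 12 2027 + 13 days = Feb 25 2027.
Next gap: 14 days. Feb 25 2027 + 14 days = Mar 11 2027.

Feb 12 2027, Feb 25 2027, Mar 11 2027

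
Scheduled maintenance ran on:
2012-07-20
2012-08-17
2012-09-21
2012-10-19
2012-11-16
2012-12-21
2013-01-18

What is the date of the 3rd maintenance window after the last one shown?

2013-04-19

All dates are Fridays, 28, 35, 28, 28, 35, 28 days apart.
Specifically, the 3rd Friday of each month.
3rd Friday of February 2013: 2013-02-15.
March 2013 — 3rd Friday is 2013-03-15.
April 2013 — 3rd Friday is 2013-04-19.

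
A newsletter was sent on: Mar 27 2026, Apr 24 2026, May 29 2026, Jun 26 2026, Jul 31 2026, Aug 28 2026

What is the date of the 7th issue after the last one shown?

Mar 26 2027

All Fridays; the gaps (28, 35, 28, 35, 28) vary with month length.
This is the last Friday of each month.
Last Friday of September 2026: Sep 25 2026.
October 2026 ends with Friday Oct 30 2026.
Last Friday of November 2026: Nov 27 2026.
Last Friday of December 2026: Dec 25 2026.
January 2027 ends with Friday Jan 29 2027.
February 2027 ends with Friday Feb 26 2027.
March 2027 ends with Friday Mar 26 2027.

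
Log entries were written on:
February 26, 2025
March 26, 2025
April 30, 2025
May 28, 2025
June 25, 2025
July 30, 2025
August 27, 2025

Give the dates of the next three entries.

September 24, 2025; October 29, 2025; November 26, 2025

All Wednesdays; the gaps (28, 35, 28, 28, 35, 28) vary with month length.
This is the last Wednesday of each month.
Last Wednesday of September 2025: September 24, 2025.
Last Wednesday of October 2025: October 29, 2025.
November 2025 ends with Wednesday November 26, 2025.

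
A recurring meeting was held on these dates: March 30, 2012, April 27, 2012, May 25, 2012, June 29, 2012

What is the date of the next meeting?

Every date is a Friday; gaps 28, 28, 35 days.
Each is the last Friday of its month (at least one falls on the 29th or later, ruling out '4th Friday').
July 2012 ends with Friday July 27, 2012.

July 27, 2012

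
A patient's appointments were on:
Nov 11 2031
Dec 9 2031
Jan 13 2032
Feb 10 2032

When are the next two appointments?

Gaps: 28, 35, 28 days — a mix of 28 and 35. Every date is a Tuesday.
Each is the 2nd Tuesday of its month.
2nd Tuesday of March 2032: Mar 9 2032.
2nd Tuesday of April 2032: Apr 13 2032.

Mar 9 2032, Apr 13 2032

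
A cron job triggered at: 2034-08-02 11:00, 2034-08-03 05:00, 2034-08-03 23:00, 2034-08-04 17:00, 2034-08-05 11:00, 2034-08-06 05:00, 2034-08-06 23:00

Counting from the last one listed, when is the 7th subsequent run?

Gaps: 18, 18, 18, 18, 18, 18 hours — each event is 18 hours after the previous one.
2034-08-06 23:00 + 18 h = 2034-08-07 17:00.
2034-08-07 17:00 + 18 h = 2034-08-08 11:00.
2034-08-08 11:00 + 18 h = 2034-08-09 05:00.
2034-08-09 05:00 + 18 h = 2034-08-09 23:00.
2034-08-09 23:00 + 18 h = 2034-08-10 17:00.
2034-08-10 17:00 + 18 h = 2034-08-11 11:00.
2034-08-11 11:00 + 18 h = 2034-08-12 05:00.

2034-08-12 05:00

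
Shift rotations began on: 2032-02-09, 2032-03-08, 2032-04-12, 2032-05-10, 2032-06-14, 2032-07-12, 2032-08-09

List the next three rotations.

2032-09-13, 2032-10-11, 2032-11-08

Gaps: 28, 35, 28, 35, 28, 28 days — a mix of 28 and 35. Every date is a Monday.
Each is the 2nd Monday of its month.
2nd Monday of September 2032: 2032-09-13.
October 2032 — 2nd Monday is 2032-10-11.
2nd Monday of November 2032: 2032-11-08.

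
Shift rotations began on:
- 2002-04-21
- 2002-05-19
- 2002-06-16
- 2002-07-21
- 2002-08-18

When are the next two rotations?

Gaps: 28, 28, 35, 28 days — a mix of 28 and 35. Every date is a Sunday.
Each is the 3rd Sunday of its month.
September 2002 — 3rd Sunday is 2002-09-15.
October 2002 — 3rd Sunday is 2002-10-20.

2002-09-15, 2002-10-20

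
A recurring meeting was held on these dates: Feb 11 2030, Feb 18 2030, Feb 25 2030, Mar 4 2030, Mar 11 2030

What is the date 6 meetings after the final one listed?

Apr 22 2030

Gaps between consecutive events: 7, 7, 7, 7 days — a constant 7-day interval.
Mar 11 2030 + 7 days = Mar 18 2030.
Mar 18 2030 + 7 days = Mar 25 2030.
Mar 25 2030 + 7 days = Apr 1 2030.
Apr 1 2030 + 7 days = Apr 8 2030.
Apr 8 2030 + 7 days = Apr 15 2030.
Apr 15 2030 + 7 days = Apr 22 2030.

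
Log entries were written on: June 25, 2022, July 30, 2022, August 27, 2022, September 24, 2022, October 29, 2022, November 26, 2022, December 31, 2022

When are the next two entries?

January 28, 2023; February 25, 2023

These are Saturdays with 35, 28, 28, 35, 28, 35-day gaps.
Each is the final Saturday of its month — July 30, 2022 is past the 28th, so '4th Saturday' doesn't fit.
January 2023 ends with Saturday January 28, 2023.
Last Saturday of February 2023: February 25, 2023.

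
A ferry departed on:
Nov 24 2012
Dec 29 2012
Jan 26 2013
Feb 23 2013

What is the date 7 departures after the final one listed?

Sep 28 2013

Every date is a Saturday; gaps 35, 28, 28 days.
Each is the last Saturday of its month (at least one falls on the 29th or later, ruling out '4th Saturday').
March 2013 ends with Saturday Mar 30 2013.
April 2013 ends with Saturday Apr 27 2013.
Last Saturday of May 2013: May 25 2013.
June 2013 ends with Saturday Jun 29 2013.
Last Saturday of July 2013: Jul 27 2013.
August 2013 ends with Saturday Aug 31 2013.
Last Saturday of September 2013: Sep 28 2013.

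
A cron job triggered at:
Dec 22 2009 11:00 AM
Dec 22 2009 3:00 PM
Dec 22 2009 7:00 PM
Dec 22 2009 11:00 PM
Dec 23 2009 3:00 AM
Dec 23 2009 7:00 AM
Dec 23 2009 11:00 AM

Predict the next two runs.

Dec 23 2009 3:00 PM, Dec 23 2009 7:00 PM

Gaps: 4, 4, 4, 4, 4, 4 hours — each event is 4 hours after the previous one.
Dec 23 2009 11:00 AM + 4 h = Dec 23 2009 3:00 PM.
Dec 23 2009 3:00 PM + 4 h = Dec 23 2009 7:00 PM.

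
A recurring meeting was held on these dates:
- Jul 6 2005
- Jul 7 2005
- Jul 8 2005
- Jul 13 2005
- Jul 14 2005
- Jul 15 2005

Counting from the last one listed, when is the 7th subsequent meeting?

Aug 3 2005

The gap pattern 1, 1, 5, 1, 1 repeats every 3 events.
These are the Wednesdays, Thursdays and Fridays of each week.
The following Wednesday is Jul 20 2005.
The following Thursday is Jul 21 2005.
The following Friday is Jul 22 2005.
The following Wednesday is Jul 27 2005.
The following Thursday is Jul 28 2005.
The following Friday is Jul 29 2005.
Next Wednesday: Aug 3 2005.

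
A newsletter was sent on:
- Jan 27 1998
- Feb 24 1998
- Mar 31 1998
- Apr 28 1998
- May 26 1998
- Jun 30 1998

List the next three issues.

Every date is a Tuesday; gaps 28, 35, 28, 28, 35 days.
Each is the last Tuesday of its month (at least one falls on the 29th or later, ruling out '4th Tuesday').
Last Tuesday of July 1998: Jul 28 1998.
August 1998 ends with Tuesday Aug 25 1998.
September 1998 ends with Tuesday Sep 29 1998.

Jul 28 1998, Aug 25 1998, Sep 29 1998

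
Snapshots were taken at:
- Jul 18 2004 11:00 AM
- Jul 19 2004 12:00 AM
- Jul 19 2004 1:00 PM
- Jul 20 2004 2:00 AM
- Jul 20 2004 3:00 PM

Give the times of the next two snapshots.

Jul 21 2004 4:00 AM, Jul 21 2004 5:00 PM

Spacing: 13, 13, 13, 13 h — constant 13 h.
Jul 20 2004 3:00 PM + 13 h = Jul 21 2004 4:00 AM.
Jul 21 2004 4:00 AM + 13 h = Jul 21 2004 5:00 PM.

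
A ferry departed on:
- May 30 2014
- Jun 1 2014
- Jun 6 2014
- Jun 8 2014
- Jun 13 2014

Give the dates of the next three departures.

The gap pattern 2, 5, 2, 5 repeats every 2 events.
These are the Fridays and Sundays of each week.
Next Sunday: Jun 15 2014.
Next Friday: Jun 20 2014.
Next Sunday: Jun 22 2014.

Jun 15 2014, Jun 20 2014, Jun 22 2014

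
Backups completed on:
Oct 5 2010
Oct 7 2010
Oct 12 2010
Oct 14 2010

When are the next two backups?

Oct 19 2010, Oct 21 2010

Every event lands on a Tuesday or Thursday (gaps cycle 2, 5, 2).
So the schedule is: every Tuesday and Thursday.
The following Tuesday is Oct 19 2010.
The following Thursday is Oct 21 2010.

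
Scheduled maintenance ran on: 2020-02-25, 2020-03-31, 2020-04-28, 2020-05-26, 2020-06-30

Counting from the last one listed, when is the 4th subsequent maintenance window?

2020-10-27

These are Tuesdays with 35, 28, 28, 35-day gaps.
Each is the final Tuesday of its month — 2020-03-31 is past the 28th, so '4th Tuesday' doesn't fit.
July 2020 ends with Tuesday 2020-07-28.
Last Tuesday of August 2020: 2020-08-25.
Last Tuesday of September 2020: 2020-09-29.
October 2020 ends with Tuesday 2020-10-27.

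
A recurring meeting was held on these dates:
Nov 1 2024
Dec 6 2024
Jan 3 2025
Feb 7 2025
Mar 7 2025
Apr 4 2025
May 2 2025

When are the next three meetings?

These are Fridays at 28- or 35-day spacing (35, 28, 35, 28, 28, 28).
The pattern: 1st Friday of the month.
June 2025 — 1st Friday is Jun 6 2025.
July 2025 — 1st Friday is Jul 4 2025.
1st Friday of August 2025: Aug 1 2025.

Jun 6 2025, Jul 4 2025, Aug 1 2025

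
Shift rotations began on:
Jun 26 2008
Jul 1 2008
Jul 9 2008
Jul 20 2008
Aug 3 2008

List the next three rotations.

Gaps: 5, 8, 11, 14 days — each gap is 3 larger than the previous one.
Next gap: 17 days. Aug 3 2008 + 17 days = Aug 20 2008.
Next gap: 20 days. Aug 20 2008 + 20 days = Sep 9 2008.
Next gap: 23 days. Sep 9 2008 + 23 days = Oct 2 2008.

Aug 20 2008, Sep 9 2008, Oct 2 2008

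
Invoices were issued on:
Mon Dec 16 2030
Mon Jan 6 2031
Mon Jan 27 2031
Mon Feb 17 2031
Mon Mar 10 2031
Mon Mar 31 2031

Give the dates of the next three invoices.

Every event comes 21 days after the last (21, 21, 21, 21, 21).
Mon Mar 31 2031 + 21 days = Mon Apr 21 2031.
Mon Apr 21 2031 + 21 days = Mon May 12 2031.
Mon May 12 2031 + 21 days = Mon Jun 2 2031.

Mon Apr 21 2031, Mon May 12 2031, Mon Jun 2 2031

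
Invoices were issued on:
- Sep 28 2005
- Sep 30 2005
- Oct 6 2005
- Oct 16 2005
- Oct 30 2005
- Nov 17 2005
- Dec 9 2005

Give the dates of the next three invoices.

Gaps: 2, 6, 10, 14, 18, 22 days — each gap is 4 larger than the previous one.
Next gap: 26 days. Dec 9 2005 + 26 days = Jan 4 2006.
Next gap: 30 days. Jan 4 2006 + 30 days = Feb 3 2006.
Next gap: 34 days. Feb 3 2006 + 34 days = Mar 9 2006.

Jan 4 2006, Feb 3 2006, Mar 9 2006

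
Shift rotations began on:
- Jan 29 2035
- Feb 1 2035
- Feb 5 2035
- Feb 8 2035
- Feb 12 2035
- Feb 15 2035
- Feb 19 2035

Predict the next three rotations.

Every event lands on a Monday or Thursday (gaps cycle 3, 4, 3, 4, 3, 4).
So the schedule is: every Monday and Thursday.
The following Thursday is Feb 22 2035.
The following Monday is Feb 26 2035.
Next Thursday: Mar 1 2035.

Feb 22 2035, Feb 26 2035, Mar 1 2035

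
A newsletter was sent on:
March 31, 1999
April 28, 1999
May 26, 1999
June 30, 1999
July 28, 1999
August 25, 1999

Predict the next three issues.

All Wednesdays; the gaps (28, 28, 35, 28, 28) vary with month length.
This is the last Wednesday of each month.
Last Wednesday of September 1999: September 29, 1999.
October 1999 ends with Wednesday October 27, 1999.
November 1999 ends with Wednesday November 24, 1999.

September 29, 1999; October 27, 1999; November 24, 1999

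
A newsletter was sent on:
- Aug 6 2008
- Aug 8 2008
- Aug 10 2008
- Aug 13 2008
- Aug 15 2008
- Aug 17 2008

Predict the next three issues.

Aug 20 2008, Aug 22 2008, Aug 24 2008

Gaps: 2, 2, 3, 2, 2 days — not constant, but cyclic with period 3.
The events fall on every Wednesday, Friday and Sunday.
The following Wednesday is Aug 20 2008.
Next Friday: Aug 22 2008.
Next Sunday: Aug 24 2008.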